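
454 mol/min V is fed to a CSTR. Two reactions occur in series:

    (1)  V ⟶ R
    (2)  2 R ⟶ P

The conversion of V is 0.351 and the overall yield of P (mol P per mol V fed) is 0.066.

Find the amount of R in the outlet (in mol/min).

99.4 mol/min

Conversion of V: V consumed = 1ξ₁ = 0.351 × 454 → ξ₁ = 159.4 mol/min.
Yield of P: 1ξ₂ / 454 = 0.066 → ξ₂ = 29.96 mol/min.
Outlet amounts (n = n₀ + Σ ν·ξ):
  V: 454 − 1(159.4) = 294.6
  R: 0 + 1(159.4) − 2(29.96) = 99.43
  P: 0 + 1(29.96) = 29.96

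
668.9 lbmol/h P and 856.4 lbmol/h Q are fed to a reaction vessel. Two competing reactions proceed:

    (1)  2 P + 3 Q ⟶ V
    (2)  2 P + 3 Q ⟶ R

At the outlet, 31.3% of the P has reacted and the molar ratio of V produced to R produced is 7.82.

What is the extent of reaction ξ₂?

ξ₂ = 11.9 lbmol/h

Conversion of P: P consumed = 0.313 × 668.9 = 209.4 lbmol/h = 2ξ₁ + 2ξ₂.
Selectivity: 1ξ₁ / (1ξ₂) = 7.82 → ξ₁ = 7.82 ξ₂.
Substitute: (2·7.82 + 2) ξ₂ = 209.4 → ξ₂ = 11.87 lbmol/h, ξ₁ = 92.81 lbmol/h.
Outlet amounts (n = n₀ + Σ ν·ξ):
  P: 668.9 − 2(92.81) − 2(11.87) = 459.5
  Q: 856.4 − 3(92.81) − 3(11.87) = 542.4
  V: 0 + 1(92.81) = 92.81
  R: 0 + 1(11.87) = 11.87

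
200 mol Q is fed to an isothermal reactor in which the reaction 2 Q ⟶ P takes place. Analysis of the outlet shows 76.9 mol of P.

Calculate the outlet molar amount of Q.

For P: n = n₀ + 1ξ → 76.9 = 0 + 1ξ, giving ξ = 76.9 mol.
Outlet amounts (n = n₀ + ν ξ):
  Q: 200 − 2(76.9) = 46.2
  P: 0 + 1(76.9) = 76.9

46.2 mol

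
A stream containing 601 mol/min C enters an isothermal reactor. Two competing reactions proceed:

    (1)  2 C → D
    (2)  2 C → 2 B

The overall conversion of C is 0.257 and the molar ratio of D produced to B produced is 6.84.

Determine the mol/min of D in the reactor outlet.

Conversion of C: C consumed = 0.257 × 601 = 154.5 mol/min = 2ξ₁ + 2ξ₂.
Selectivity: 1ξ₁ / (2ξ₂) = 6.84 → ξ₁ = 13.68 ξ₂.
Substitute: (2·13.68 + 2) ξ₂ = 154.5 → ξ₂ = 5.261 mol/min, ξ₁ = 71.97 mol/min.
Outlet amounts (n = n₀ + Σ ν·ξ):
  C: 601 − 2(71.97) − 2(5.261) = 446.5
  D: 0 + 1(71.97) = 71.97
  B: 0 + 2(5.261) = 10.52

72 mol/min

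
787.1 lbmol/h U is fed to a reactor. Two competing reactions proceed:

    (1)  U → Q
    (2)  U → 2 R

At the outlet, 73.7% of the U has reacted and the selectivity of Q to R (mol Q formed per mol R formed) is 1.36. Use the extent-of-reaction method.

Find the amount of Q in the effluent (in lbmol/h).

Conversion of U: U consumed = 0.737 × 787.1 = 580.1 lbmol/h = 1ξ₁ + 1ξ₂.
Selectivity: 1ξ₁ / (2ξ₂) = 1.36 → ξ₁ = 2.72 ξ₂.
Substitute: (1·2.72 + 1) ξ₂ = 580.1 → ξ₂ = 155.9 lbmol/h, ξ₁ = 424.2 lbmol/h.
Outlet amounts (n = n₀ + Σ ν·ξ):
  U: 787.1 − 1(424.2) − 1(155.9) = 207
  Q: 0 + 1(424.2) = 424.2
  R: 0 + 2(155.9) = 311.9

424 lbmol/h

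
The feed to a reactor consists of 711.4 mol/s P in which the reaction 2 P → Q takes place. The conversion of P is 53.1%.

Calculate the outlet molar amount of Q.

P reacted = 0.531 × 711.4 = 377.8 mol/s; ν_P = −2, so ξ = 377.8/2 = 188.9 mol/s.
Outlet amounts (n = n₀ + ν ξ):
  P: 711.4 − 2(188.9) = 333.6
  Q: 0 + 1(188.9) = 188.9

189 mol/s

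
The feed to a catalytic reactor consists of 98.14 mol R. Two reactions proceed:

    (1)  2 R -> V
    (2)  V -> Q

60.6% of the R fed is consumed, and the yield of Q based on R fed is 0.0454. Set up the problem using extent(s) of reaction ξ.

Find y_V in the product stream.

0.37

Conversion of R: R consumed = 2ξ₁ = 0.606 × 98.14 → ξ₁ = 29.74 mol.
Yield of Q: 1ξ₂ / 98.14 = 0.0454 → ξ₂ = 4.456 mol.
Outlet amounts (n = n₀ + Σ ν·ξ):
  R: 98.14 − 2(29.74) = 38.67
  V: 0 + 1(29.74) − 1(4.456) = 25.28
  Q: 0 + 1(4.456) = 4.456
Total out = 68.4 mol; y_V = 25.28 / 68.4 = 0.3696.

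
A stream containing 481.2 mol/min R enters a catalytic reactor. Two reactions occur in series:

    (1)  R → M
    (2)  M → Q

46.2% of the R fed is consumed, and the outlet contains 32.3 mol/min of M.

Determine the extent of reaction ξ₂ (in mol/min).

ξ₂ = 190 mol/min

Conversion of R: R consumed = 1ξ₁ = 0.462 × 481.2 → ξ₁ = 222.3 mol/min.
M balance: n_M = 0 + 1ξ₁ − 1ξ₂ = 32.3 → ξ₂ = (1·222.3 − 32.3)/1 = 190 mol/min.
Outlet amounts (n = n₀ + Σ ν·ξ):
  R: 481.2 − 1(222.3) = 258.9
  M: 0 + 1(222.3) − 1(190) = 32.3
  Q: 0 + 1(190) = 190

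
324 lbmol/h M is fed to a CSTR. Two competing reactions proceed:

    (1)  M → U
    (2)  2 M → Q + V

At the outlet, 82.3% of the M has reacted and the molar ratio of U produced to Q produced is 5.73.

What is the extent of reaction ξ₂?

ξ₂ = 34.5 lbmol/h

Conversion of M: M consumed = 0.823 × 324 = 266.7 lbmol/h = 1ξ₁ + 2ξ₂.
Selectivity: 1ξ₁ / (1ξ₂) = 5.73 → ξ₁ = 5.73 ξ₂.
Substitute: (1·5.73 + 2) ξ₂ = 266.7 → ξ₂ = 34.5 lbmol/h, ξ₁ = 197.7 lbmol/h.
Outlet amounts (n = n₀ + Σ ν·ξ):
  M: 324 − 1(197.7) − 2(34.5) = 57.35
  U: 0 + 1(197.7) = 197.7
  Q: 0 + 1(34.5) = 34.5
  V: 0 + 1(34.5) = 34.5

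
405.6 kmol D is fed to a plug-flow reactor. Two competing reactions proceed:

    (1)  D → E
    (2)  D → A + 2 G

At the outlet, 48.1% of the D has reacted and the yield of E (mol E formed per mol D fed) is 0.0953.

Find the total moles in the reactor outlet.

Yield of E: 1ξ₁ / 405.6 = 0.0953 → ξ₁ = 38.65 kmol.
Conversion of D: 1ξ₁ + 1ξ₂ = 0.481 × 405.6 = 195.1 → ξ₂ = 156.4 kmol.
Outlet amounts (n = n₀ + Σ ν·ξ):
  D: 405.6 − 1(38.65) − 1(156.4) = 210.5
  E: 0 + 1(38.65) = 38.65
  A: 0 + 1(156.4) = 156.4
  G: 0 + 2(156.4) = 312.9
Total out = 210.5 + 38.65 + 156.4 + 312.9 = 718.5 kmol.

718 kmol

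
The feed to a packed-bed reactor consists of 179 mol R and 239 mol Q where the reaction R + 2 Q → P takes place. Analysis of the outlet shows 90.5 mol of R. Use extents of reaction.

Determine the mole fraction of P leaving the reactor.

For R: n = n₀ − 1ξ → 90.5 = 179 − 1ξ, giving ξ = 88.5 mol.
Outlet amounts (n = n₀ + ν ξ):
  R: 179 − 1(88.5) = 90.5
  Q: 239 − 2(88.5) = 62
  P: 0 + 1(88.5) = 88.5
Total out = 241 mol; y_P = 88.5 / 241 = 0.3672.

0.367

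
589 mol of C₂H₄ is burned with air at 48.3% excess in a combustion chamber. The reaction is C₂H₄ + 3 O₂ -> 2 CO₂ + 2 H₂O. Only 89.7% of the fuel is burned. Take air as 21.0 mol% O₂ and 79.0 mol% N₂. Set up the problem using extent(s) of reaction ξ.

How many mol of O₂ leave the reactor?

Stoichiometric O₂ = 3 × 589 = 1767 mol; O₂ fed = 1767 × 1.483 = 2620 mol.
N₂ fed = 2620 × 79/21 = 9858 mol.
Fuel reacted = 0.897 × 589 → ξ = 528.3 mol.
Outlet (n = n₀ + ν ξ):
  C₂H₄: 589 − 1(528.3) = 60.67
  O₂: 2620 − 3(528.3) = 1035
  N₂: 9858 (inert)
  CO₂: 0 + 2(528.3) = 1057
  H₂O: 0 + 2(528.3) = 1057

1040 mol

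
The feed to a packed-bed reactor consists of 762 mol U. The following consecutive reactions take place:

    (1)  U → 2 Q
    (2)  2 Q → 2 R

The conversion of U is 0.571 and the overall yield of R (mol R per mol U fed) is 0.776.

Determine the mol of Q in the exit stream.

279 mol

Conversion of U: U consumed = 1ξ₁ = 0.571 × 762 → ξ₁ = 435.1 mol.
Yield of R: 2ξ₂ / 762 = 0.776 → ξ₂ = 295.7 mol.
Outlet amounts (n = n₀ + Σ ν·ξ):
  U: 762 − 1(435.1) = 326.9
  Q: 0 + 2(435.1) − 2(295.7) = 278.9
  R: 0 + 2(295.7) = 591.3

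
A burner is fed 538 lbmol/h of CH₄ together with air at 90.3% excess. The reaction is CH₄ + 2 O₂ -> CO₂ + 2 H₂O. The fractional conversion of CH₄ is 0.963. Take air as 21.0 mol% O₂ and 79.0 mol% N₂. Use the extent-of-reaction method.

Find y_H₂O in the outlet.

Stoichiometric O₂ = 2 × 538 = 1076 lbmol/h; O₂ fed = 1076 × 1.903 = 2048 lbmol/h.
N₂ fed = 2048 × 79/21 = 7703 lbmol/h.
Fuel reacted = 0.963 × 538 → ξ = 518.1 lbmol/h.
Outlet (n = n₀ + ν ξ):
  CH₄: 538 − 1(518.1) = 19.91
  O₂: 2048 − 2(518.1) = 1011
  N₂: 7703 (inert)
  CO₂: 0 + 1(518.1) = 518.1
  H₂O: 0 + 2(518.1) = 1036
Total out = 10290 lbmol/h; y_H₂O = 1036 / 10290 = 0.1007.

0.101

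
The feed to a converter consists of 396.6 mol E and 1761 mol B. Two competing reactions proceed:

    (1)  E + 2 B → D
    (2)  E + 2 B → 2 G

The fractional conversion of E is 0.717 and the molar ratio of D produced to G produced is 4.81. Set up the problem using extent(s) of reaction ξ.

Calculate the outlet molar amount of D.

Conversion of E: E consumed = 0.717 × 396.6 = 284.4 mol = 1ξ₁ + 1ξ₂.
Selectivity: 1ξ₁ / (2ξ₂) = 4.81 → ξ₁ = 9.62 ξ₂.
Substitute: (1·9.62 + 1) ξ₂ = 284.4 → ξ₂ = 26.78 mol, ξ₁ = 257.6 mol.
Outlet amounts (n = n₀ + Σ ν·ξ):
  E: 396.6 − 1(257.6) − 1(26.78) = 112.2
  B: 1761 − 2(257.6) − 2(26.78) = 1192
  D: 0 + 1(257.6) = 257.6
  G: 0 + 2(26.78) = 53.55

258 mol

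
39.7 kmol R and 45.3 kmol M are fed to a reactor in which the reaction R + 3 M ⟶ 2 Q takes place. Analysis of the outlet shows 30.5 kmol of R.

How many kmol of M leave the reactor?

For R: n = n₀ − 1ξ → 30.5 = 39.7 − 1ξ, giving ξ = 9.2 kmol.
Outlet amounts (n = n₀ + ν ξ):
  R: 39.7 − 1(9.2) = 30.5
  M: 45.3 − 3(9.2) = 17.7
  Q: 0 + 2(9.2) = 18.4

17.7 kmol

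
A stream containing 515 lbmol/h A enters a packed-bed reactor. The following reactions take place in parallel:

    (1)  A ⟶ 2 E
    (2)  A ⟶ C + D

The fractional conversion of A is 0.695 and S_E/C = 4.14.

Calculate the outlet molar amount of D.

Conversion of A: A consumed = 0.695 × 515 = 357.9 lbmol/h = 1ξ₁ + 1ξ₂.
Selectivity: 2ξ₁ / (1ξ₂) = 4.14 → ξ₁ = 2.07 ξ₂.
Substitute: (1·2.07 + 1) ξ₂ = 357.9 → ξ₂ = 116.6 lbmol/h, ξ₁ = 241.3 lbmol/h.
Outlet amounts (n = n₀ + Σ ν·ξ):
  A: 515 − 1(241.3) − 1(116.6) = 157.1
  E: 0 + 2(241.3) = 482.7
  C: 0 + 1(116.6) = 116.6
  D: 0 + 1(116.6) = 116.6

117 lbmol/h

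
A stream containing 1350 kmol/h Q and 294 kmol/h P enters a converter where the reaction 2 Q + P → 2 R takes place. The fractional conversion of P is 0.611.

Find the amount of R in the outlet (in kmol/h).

359 kmol/h

P reacted = 0.611 × 294 = 179.6 kmol/h; ν_P = −1, so ξ = 179.6/1 = 179.6 kmol/h.
Outlet amounts (n = n₀ + ν ξ):
  Q: 1350 − 2(179.6) = 990.7
  P: 294 − 1(179.6) = 114.4
  R: 0 + 2(179.6) = 359.3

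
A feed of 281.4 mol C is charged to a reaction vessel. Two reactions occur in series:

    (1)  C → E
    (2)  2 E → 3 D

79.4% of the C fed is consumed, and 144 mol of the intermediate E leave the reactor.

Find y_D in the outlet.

0.371

Conversion of C: C consumed = 1ξ₁ = 0.794 × 281.4 → ξ₁ = 223.4 mol.
E balance: n_E = 0 + 1ξ₁ − 2ξ₂ = 144 → ξ₂ = (1·223.4 − 144)/2 = 39.72 mol.
Outlet amounts (n = n₀ + Σ ν·ξ):
  C: 281.4 − 1(223.4) = 57.97
  E: 0 + 1(223.4) − 2(39.72) = 144
  D: 0 + 3(39.72) = 119.1
Total out = 321.1 mol; y_D = 119.1 / 321.1 = 0.371.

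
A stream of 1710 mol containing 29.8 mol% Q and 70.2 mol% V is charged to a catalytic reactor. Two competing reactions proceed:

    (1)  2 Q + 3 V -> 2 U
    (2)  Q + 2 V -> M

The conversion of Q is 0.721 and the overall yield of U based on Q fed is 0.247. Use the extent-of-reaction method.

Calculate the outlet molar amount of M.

242 mol

Yield of U: 2ξ₁ / 509.6 = 0.247 → ξ₁ = 62.93 mol.
Conversion of Q: 2ξ₁ + 1ξ₂ = 0.721 × 509.6 = 367.4 → ξ₂ = 241.5 mol.
Outlet amounts (n = n₀ + Σ ν·ξ):
  Q: 509.6 − 2(62.93) − 1(241.5) = 142.2
  V: 1200 − 3(62.93) − 2(241.5) = 528.5
  U: 0 + 2(62.93) = 125.9
  M: 0 + 1(241.5) = 241.5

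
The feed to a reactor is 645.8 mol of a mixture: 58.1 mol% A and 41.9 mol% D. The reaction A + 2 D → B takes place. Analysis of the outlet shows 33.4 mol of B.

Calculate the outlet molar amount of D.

204 mol

For B: n = n₀ + 1ξ → 33.4 = 0 + 1ξ, giving ξ = 33.4 mol.
Outlet amounts (n = n₀ + ν ξ):
  A: 375.2 − 1(33.4) = 341.8
  D: 270.6 − 2(33.4) = 203.8
  B: 0 + 1(33.4) = 33.4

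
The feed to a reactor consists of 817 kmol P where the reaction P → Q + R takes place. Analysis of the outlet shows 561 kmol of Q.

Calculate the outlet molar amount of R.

561 kmol

For Q: n = n₀ + 1ξ → 561 = 0 + 1ξ, giving ξ = 561 kmol.
Outlet amounts (n = n₀ + ν ξ):
  P: 817 − 1(561) = 256
  Q: 0 + 1(561) = 561
  R: 0 + 1(561) = 561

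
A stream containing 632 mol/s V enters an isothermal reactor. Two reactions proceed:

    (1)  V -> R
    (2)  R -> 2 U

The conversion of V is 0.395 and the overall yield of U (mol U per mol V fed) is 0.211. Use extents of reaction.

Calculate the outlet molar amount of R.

Conversion of V: V consumed = 1ξ₁ = 0.395 × 632 → ξ₁ = 249.6 mol/s.
Yield of U: 2ξ₂ / 632 = 0.211 → ξ₂ = 66.68 mol/s.
Outlet amounts (n = n₀ + Σ ν·ξ):
  V: 632 − 1(249.6) = 382.4
  R: 0 + 1(249.6) − 1(66.68) = 183
  U: 0 + 2(66.68) = 133.4

183 mol/s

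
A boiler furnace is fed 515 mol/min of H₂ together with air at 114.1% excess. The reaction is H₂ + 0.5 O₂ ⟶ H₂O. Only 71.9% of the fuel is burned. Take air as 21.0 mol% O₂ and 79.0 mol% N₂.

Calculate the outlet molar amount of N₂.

2070 mol/min

Stoichiometric O₂ = 0.5 × 515 = 257.5 mol/min; O₂ fed = 257.5 × 2.141 = 551.3 mol/min.
N₂ fed = 551.3 × 79/21 = 2074 mol/min.
Fuel reacted = 0.719 × 515 → ξ = 370.3 mol/min.
Outlet (n = n₀ + ν ξ):
  H₂: 515 − 1(370.3) = 144.7
  O₂: 551.3 − 0.5(370.3) = 366.2
  N₂: 2074 (inert)
  H₂O: 0 + 1(370.3) = 370.3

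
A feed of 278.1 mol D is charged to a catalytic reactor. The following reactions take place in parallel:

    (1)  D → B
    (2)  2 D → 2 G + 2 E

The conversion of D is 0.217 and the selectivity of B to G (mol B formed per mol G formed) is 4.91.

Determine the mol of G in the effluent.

10.2 mol

Conversion of D: D consumed = 0.217 × 278.1 = 60.35 mol = 1ξ₁ + 2ξ₂.
Selectivity: 1ξ₁ / (2ξ₂) = 4.91 → ξ₁ = 9.82 ξ₂.
Substitute: (1·9.82 + 2) ξ₂ = 60.35 → ξ₂ = 5.106 mol, ξ₁ = 50.14 mol.
Outlet amounts (n = n₀ + Σ ν·ξ):
  D: 278.1 − 1(50.14) − 2(5.106) = 217.8
  B: 0 + 1(50.14) = 50.14
  G: 0 + 2(5.106) = 10.21
  E: 0 + 2(5.106) = 10.21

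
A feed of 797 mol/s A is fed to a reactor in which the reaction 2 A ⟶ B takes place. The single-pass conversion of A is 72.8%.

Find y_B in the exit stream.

A reacted = 0.728 × 797 = 580.2 mol/s; ν_A = −2, so ξ = 580.2/2 = 290.1 mol/s.
Outlet amounts (n = n₀ + ν ξ):
  A: 797 − 2(290.1) = 216.8
  B: 0 + 1(290.1) = 290.1
Total out = 506.9 mol/s; y_B = 290.1 / 506.9 = 0.5723.

0.572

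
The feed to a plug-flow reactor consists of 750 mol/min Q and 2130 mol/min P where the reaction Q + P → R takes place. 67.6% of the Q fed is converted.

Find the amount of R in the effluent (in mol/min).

Q reacted = 0.676 × 750 = 507 mol/min; ν_Q = −1, so ξ = 507/1 = 507 mol/min.
Outlet amounts (n = n₀ + ν ξ):
  Q: 750 − 1(507) = 243
  P: 2130 − 1(507) = 1623
  R: 0 + 1(507) = 507

507 mol/min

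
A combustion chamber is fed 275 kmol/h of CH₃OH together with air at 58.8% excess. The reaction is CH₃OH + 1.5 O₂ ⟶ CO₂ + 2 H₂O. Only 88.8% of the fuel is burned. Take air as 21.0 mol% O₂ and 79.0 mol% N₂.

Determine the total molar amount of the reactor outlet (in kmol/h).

Stoichiometric O₂ = 1.5 × 275 = 412.5 kmol/h; O₂ fed = 412.5 × 1.588 = 655.1 kmol/h.
N₂ fed = 655.1 × 79/21 = 2464 kmol/h.
Fuel reacted = 0.888 × 275 → ξ = 244.2 kmol/h.
Outlet (n = n₀ + ν ξ):
  CH₃OH: 275 − 1(244.2) = 30.8
  O₂: 655.1 − 1.5(244.2) = 288.8
  N₂: 2464 (inert)
  CO₂: 0 + 1(244.2) = 244.2
  H₂O: 0 + 2(244.2) = 488.4
Total out = 30.8 + 288.8 + 2464 + 244.2 + 488.4 = 3516 kmol/h.

3520 kmol/h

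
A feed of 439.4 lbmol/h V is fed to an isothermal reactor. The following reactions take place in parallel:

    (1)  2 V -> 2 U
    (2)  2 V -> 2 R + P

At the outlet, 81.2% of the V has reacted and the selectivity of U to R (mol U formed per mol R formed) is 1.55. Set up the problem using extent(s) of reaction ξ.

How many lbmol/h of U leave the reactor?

Conversion of V: V consumed = 0.812 × 439.4 = 356.8 lbmol/h = 2ξ₁ + 2ξ₂.
Selectivity: 2ξ₁ / (2ξ₂) = 1.55 → ξ₁ = 1.55 ξ₂.
Substitute: (2·1.55 + 2) ξ₂ = 356.8 → ξ₂ = 69.96 lbmol/h, ξ₁ = 108.4 lbmol/h.
Outlet amounts (n = n₀ + Σ ν·ξ):
  V: 439.4 − 2(108.4) − 2(69.96) = 82.61
  U: 0 + 2(108.4) = 216.9
  R: 0 + 2(69.96) = 139.9
  P: 0 + 1(69.96) = 69.96

217 lbmol/h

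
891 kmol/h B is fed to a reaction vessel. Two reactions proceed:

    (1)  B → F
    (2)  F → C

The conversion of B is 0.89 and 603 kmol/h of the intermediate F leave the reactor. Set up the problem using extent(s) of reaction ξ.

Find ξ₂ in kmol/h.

Conversion of B: B consumed = 1ξ₁ = 0.89 × 891 → ξ₁ = 793 kmol/h.
F balance: n_F = 0 + 1ξ₁ − 1ξ₂ = 603 → ξ₂ = (1·793 − 603)/1 = 190 kmol/h.
Outlet amounts (n = n₀ + Σ ν·ξ):
  B: 891 − 1(793) = 98.01
  F: 0 + 1(793) − 1(190) = 603
  C: 0 + 1(190) = 190

ξ₂ = 190 kmol/h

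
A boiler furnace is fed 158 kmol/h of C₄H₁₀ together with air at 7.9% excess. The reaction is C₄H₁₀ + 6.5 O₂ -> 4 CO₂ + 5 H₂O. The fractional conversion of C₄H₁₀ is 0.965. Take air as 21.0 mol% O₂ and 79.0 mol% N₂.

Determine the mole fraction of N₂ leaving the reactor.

Stoichiometric O₂ = 6.5 × 158 = 1027 kmol/h; O₂ fed = 1027 × 1.079 = 1108 kmol/h.
N₂ fed = 1108 × 79/21 = 4169 kmol/h.
Fuel reacted = 0.965 × 158 → ξ = 152.5 kmol/h.
Outlet (n = n₀ + ν ξ):
  C₄H₁₀: 158 − 1(152.5) = 5.53
  O₂: 1108 − 6.5(152.5) = 117.1
  N₂: 4169 (inert)
  CO₂: 0 + 4(152.5) = 609.9
  H₂O: 0 + 5(152.5) = 762.4
Total out = 5664 kmol/h; y_N₂ = 4169 / 5664 = 0.7361.

0.736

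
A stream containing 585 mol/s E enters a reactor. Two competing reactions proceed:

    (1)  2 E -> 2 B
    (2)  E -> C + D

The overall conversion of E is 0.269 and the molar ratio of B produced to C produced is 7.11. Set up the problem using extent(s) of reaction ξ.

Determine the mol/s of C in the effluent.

Conversion of E: E consumed = 0.269 × 585 = 157.4 mol/s = 2ξ₁ + 1ξ₂.
Selectivity: 2ξ₁ / (1ξ₂) = 7.11 → ξ₁ = 3.555 ξ₂.
Substitute: (2·3.555 + 1) ξ₂ = 157.4 → ξ₂ = 19.4 mol/s, ξ₁ = 68.98 mol/s.
Outlet amounts (n = n₀ + Σ ν·ξ):
  E: 585 − 2(68.98) − 1(19.4) = 427.6
  B: 0 + 2(68.98) = 138
  C: 0 + 1(19.4) = 19.4
  D: 0 + 1(19.4) = 19.4

19.4 mol/s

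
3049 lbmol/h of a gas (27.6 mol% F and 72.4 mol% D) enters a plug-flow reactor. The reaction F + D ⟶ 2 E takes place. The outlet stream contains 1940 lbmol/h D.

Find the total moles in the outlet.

For D: n = n₀ − 1ξ → 1940 = 2207 − 1ξ, giving ξ = 267.5 lbmol/h.
Outlet amounts (n = n₀ + ν ξ):
  F: 841.5 − 1(267.5) = 574
  D: 2207 − 1(267.5) = 1940
  E: 0 + 2(267.5) = 535
Total out = 574 + 1940 + 535 = 3049 lbmol/h.

3050 lbmol/h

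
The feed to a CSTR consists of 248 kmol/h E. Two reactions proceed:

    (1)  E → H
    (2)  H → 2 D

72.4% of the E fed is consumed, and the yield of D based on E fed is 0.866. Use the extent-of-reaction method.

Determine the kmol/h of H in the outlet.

72.2 kmol/h

Conversion of E: E consumed = 1ξ₁ = 0.724 × 248 → ξ₁ = 179.6 kmol/h.
Yield of D: 2ξ₂ / 248 = 0.866 → ξ₂ = 107.4 kmol/h.
Outlet amounts (n = n₀ + Σ ν·ξ):
  E: 248 − 1(179.6) = 68.45
  H: 0 + 1(179.6) − 1(107.4) = 72.17
  D: 0 + 2(107.4) = 214.8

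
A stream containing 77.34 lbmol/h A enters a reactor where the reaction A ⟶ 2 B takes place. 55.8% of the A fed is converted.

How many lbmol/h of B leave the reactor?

86.3 lbmol/h

A reacted = 0.558 × 77.34 = 43.16 lbmol/h; ν_A = −1, so ξ = 43.16/1 = 43.16 lbmol/h.
Outlet amounts (n = n₀ + ν ξ):
  A: 77.34 − 1(43.16) = 34.18
  B: 0 + 2(43.16) = 86.31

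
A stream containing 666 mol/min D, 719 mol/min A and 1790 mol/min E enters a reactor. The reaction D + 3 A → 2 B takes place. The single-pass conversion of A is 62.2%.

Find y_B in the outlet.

0.104

A reacted = 0.622 × 719 = 447.2 mol/min; ν_A = −3, so ξ = 447.2/3 = 149.1 mol/min.
Outlet amounts (n = n₀ + ν ξ):
  D: 666 − 1(149.1) = 516.9
  A: 719 − 3(149.1) = 271.8
  B: 0 + 2(149.1) = 298.1
  E: 1790 (inert)
Total out = 2877 mol/min; y_B = 298.1 / 2877 = 0.1036.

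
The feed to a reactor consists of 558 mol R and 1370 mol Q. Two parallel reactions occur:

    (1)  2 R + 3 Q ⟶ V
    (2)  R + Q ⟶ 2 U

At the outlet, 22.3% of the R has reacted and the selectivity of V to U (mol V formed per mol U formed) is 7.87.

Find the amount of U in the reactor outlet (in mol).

7.66 mol

Conversion of R: R consumed = 0.223 × 558 = 124.4 mol = 2ξ₁ + 1ξ₂.
Selectivity: 1ξ₁ / (2ξ₂) = 7.87 → ξ₁ = 15.74 ξ₂.
Substitute: (2·15.74 + 1) ξ₂ = 124.4 → ξ₂ = 3.831 mol, ξ₁ = 60.3 mol.
Outlet amounts (n = n₀ + Σ ν·ξ):
  R: 558 − 2(60.3) − 1(3.831) = 433.6
  Q: 1370 − 3(60.3) − 1(3.831) = 1185
  V: 0 + 1(60.3) = 60.3
  U: 0 + 2(3.831) = 7.662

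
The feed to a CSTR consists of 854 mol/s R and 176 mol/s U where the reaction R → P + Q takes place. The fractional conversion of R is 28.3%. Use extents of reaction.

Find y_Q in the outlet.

R reacted = 0.283 × 854 = 241.7 mol/s; ν_R = −1, so ξ = 241.7/1 = 241.7 mol/s.
Outlet amounts (n = n₀ + ν ξ):
  R: 854 − 1(241.7) = 612.3
  P: 0 + 1(241.7) = 241.7
  Q: 0 + 1(241.7) = 241.7
  U: 176 (inert)
Total out = 1272 mol/s; y_Q = 241.7 / 1272 = 0.19.

0.19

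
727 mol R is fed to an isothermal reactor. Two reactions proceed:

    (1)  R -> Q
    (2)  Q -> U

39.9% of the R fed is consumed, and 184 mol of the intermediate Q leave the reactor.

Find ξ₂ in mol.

ξ₂ = 106 mol

Conversion of R: R consumed = 1ξ₁ = 0.399 × 727 → ξ₁ = 290.1 mol.
Q balance: n_Q = 0 + 1ξ₁ − 1ξ₂ = 184 → ξ₂ = (1·290.1 − 184)/1 = 106.1 mol.
Outlet amounts (n = n₀ + Σ ν·ξ):
  R: 727 − 1(290.1) = 436.9
  Q: 0 + 1(290.1) − 1(106.1) = 184
  U: 0 + 1(106.1) = 106.1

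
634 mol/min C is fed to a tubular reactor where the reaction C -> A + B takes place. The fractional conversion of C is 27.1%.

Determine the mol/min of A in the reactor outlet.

172 mol/min

C reacted = 0.271 × 634 = 171.8 mol/min; ν_C = −1, so ξ = 171.8/1 = 171.8 mol/min.
Outlet amounts (n = n₀ + ν ξ):
  C: 634 − 1(171.8) = 462.2
  A: 0 + 1(171.8) = 171.8
  B: 0 + 1(171.8) = 171.8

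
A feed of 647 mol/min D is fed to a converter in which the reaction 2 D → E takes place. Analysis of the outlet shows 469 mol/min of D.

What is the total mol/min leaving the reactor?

For D: n = n₀ − 2ξ → 469 = 647 − 2ξ, giving ξ = 89 mol/min.
Outlet amounts (n = n₀ + ν ξ):
  D: 647 − 2(89) = 469
  E: 0 + 1(89) = 89
Total out = 469 + 89 = 558 mol/min.

558 mol/min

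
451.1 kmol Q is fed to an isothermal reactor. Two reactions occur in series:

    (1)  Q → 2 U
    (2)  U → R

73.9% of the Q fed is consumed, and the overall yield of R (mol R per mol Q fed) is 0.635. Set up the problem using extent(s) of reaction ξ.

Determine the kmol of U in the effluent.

Conversion of Q: Q consumed = 1ξ₁ = 0.739 × 451.1 → ξ₁ = 333.4 kmol.
Yield of R: 1ξ₂ / 451.1 = 0.635 → ξ₂ = 286.4 kmol.
Outlet amounts (n = n₀ + Σ ν·ξ):
  Q: 451.1 − 1(333.4) = 117.7
  U: 0 + 2(333.4) − 1(286.4) = 380.3
  R: 0 + 1(286.4) = 286.4

380 kmol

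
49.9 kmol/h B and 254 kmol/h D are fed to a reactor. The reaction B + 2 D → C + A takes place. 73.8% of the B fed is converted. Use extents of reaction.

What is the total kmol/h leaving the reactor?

B reacted = 0.738 × 49.9 = 36.83 kmol/h; ν_B = −1, so ξ = 36.83/1 = 36.83 kmol/h.
Outlet amounts (n = n₀ + ν ξ):
  B: 49.9 − 1(36.83) = 13.07
  D: 254 − 2(36.83) = 180.3
  C: 0 + 1(36.83) = 36.83
  A: 0 + 1(36.83) = 36.83
Total out = 13.07 + 180.3 + 36.83 + 36.83 = 267.1 kmol/h.

267 kmol/h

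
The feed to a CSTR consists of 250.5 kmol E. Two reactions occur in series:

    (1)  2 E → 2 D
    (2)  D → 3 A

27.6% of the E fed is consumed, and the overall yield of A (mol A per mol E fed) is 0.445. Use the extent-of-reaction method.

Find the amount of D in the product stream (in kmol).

Conversion of E: E consumed = 2ξ₁ = 0.276 × 250.5 → ξ₁ = 34.57 kmol.
Yield of A: 3ξ₂ / 250.5 = 0.445 → ξ₂ = 37.16 kmol.
Outlet amounts (n = n₀ + Σ ν·ξ):
  E: 250.5 − 2(34.57) = 181.4
  D: 0 + 2(34.57) − 1(37.16) = 31.98
  A: 0 + 3(37.16) = 111.5

32 kmol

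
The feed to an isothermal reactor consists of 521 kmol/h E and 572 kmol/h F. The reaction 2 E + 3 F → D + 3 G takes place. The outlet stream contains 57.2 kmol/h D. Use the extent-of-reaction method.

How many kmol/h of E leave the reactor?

407 kmol/h

For D: n = n₀ + 1ξ → 57.2 = 0 + 1ξ, giving ξ = 57.2 kmol/h.
Outlet amounts (n = n₀ + ν ξ):
  E: 521 − 2(57.2) = 406.6
  F: 572 − 3(57.2) = 400.4
  D: 0 + 1(57.2) = 57.2
  G: 0 + 3(57.2) = 171.6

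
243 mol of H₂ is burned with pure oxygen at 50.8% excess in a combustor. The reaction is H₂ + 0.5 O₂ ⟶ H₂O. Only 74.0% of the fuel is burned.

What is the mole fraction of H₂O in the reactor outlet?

Stoichiometric O₂ = 0.5 × 243 = 121.5 mol; O₂ fed = 121.5 × 1.508 = 183.2 mol.
Fuel reacted = 0.74 × 243 → ξ = 179.8 mol.
Outlet (n = n₀ + ν ξ):
  H₂: 243 − 1(179.8) = 63.18
  O₂: 183.2 − 0.5(179.8) = 93.31
  H₂O: 0 + 1(179.8) = 179.8
Total out = 336.3 mol; y_H₂O = 179.8 / 336.3 = 0.5347.

0.535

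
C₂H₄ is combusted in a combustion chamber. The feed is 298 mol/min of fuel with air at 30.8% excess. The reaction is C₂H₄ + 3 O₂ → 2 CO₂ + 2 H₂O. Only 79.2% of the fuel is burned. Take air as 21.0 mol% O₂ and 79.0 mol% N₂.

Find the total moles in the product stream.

Stoichiometric O₂ = 3 × 298 = 894 mol/min; O₂ fed = 894 × 1.308 = 1169 mol/min.
N₂ fed = 1169 × 79/21 = 4399 mol/min.
Fuel reacted = 0.792 × 298 → ξ = 236 mol/min.
Outlet (n = n₀ + ν ξ):
  C₂H₄: 298 − 1(236) = 61.98
  O₂: 1169 − 3(236) = 461.3
  N₂: 4399 (inert)
  CO₂: 0 + 2(236) = 472
  H₂O: 0 + 2(236) = 472
Total out = 61.98 + 461.3 + 4399 + 472 + 472 = 5866 mol/min.

5870 mol/min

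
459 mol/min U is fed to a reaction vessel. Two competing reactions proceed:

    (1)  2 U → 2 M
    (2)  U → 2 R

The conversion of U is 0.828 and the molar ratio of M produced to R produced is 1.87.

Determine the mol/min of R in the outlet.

160 mol/min

Conversion of U: U consumed = 0.828 × 459 = 380.1 mol/min = 2ξ₁ + 1ξ₂.
Selectivity: 2ξ₁ / (2ξ₂) = 1.87 → ξ₁ = 1.87 ξ₂.
Substitute: (2·1.87 + 1) ξ₂ = 380.1 → ξ₂ = 80.18 mol/min, ξ₁ = 149.9 mol/min.
Outlet amounts (n = n₀ + Σ ν·ξ):
  U: 459 − 2(149.9) − 1(80.18) = 78.95
  M: 0 + 2(149.9) = 299.9
  R: 0 + 2(80.18) = 160.4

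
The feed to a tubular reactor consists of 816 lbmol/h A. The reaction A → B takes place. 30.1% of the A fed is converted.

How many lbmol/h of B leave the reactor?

246 lbmol/h

A reacted = 0.301 × 816 = 245.6 lbmol/h; ν_A = −1, so ξ = 245.6/1 = 245.6 lbmol/h.
Outlet amounts (n = n₀ + ν ξ):
  A: 816 − 1(245.6) = 570.4
  B: 0 + 1(245.6) = 245.6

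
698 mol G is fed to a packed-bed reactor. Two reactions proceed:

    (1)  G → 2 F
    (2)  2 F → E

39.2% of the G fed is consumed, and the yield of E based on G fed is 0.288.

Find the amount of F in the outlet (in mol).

145 mol

Conversion of G: G consumed = 1ξ₁ = 0.392 × 698 → ξ₁ = 273.6 mol.
Yield of E: 1ξ₂ / 698 = 0.288 → ξ₂ = 201 mol.
Outlet amounts (n = n₀ + Σ ν·ξ):
  G: 698 − 1(273.6) = 424.4
  F: 0 + 2(273.6) − 2(201) = 145.2
  E: 0 + 1(201) = 201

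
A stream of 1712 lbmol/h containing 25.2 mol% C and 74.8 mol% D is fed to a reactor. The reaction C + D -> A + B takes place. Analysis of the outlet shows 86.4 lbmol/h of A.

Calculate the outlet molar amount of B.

86.4 lbmol/h

For A: n = n₀ + 1ξ → 86.4 = 0 + 1ξ, giving ξ = 86.4 lbmol/h.
Outlet amounts (n = n₀ + ν ξ):
  C: 431.4 − 1(86.4) = 345
  D: 1281 − 1(86.4) = 1194
  A: 0 + 1(86.4) = 86.4
  B: 0 + 1(86.4) = 86.4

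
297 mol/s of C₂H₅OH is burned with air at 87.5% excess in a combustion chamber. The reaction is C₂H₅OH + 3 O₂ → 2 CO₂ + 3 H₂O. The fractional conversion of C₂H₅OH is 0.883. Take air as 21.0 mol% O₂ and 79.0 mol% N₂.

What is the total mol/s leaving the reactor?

Stoichiometric O₂ = 3 × 297 = 891 mol/s; O₂ fed = 891 × 1.875 = 1671 mol/s.
N₂ fed = 1671 × 79/21 = 6285 mol/s.
Fuel reacted = 0.883 × 297 → ξ = 262.3 mol/s.
Outlet (n = n₀ + ν ξ):
  C₂H₅OH: 297 − 1(262.3) = 34.75
  O₂: 1671 − 3(262.3) = 883.9
  N₂: 6285 (inert)
  CO₂: 0 + 2(262.3) = 524.5
  H₂O: 0 + 3(262.3) = 786.8
Total out = 34.75 + 883.9 + 6285 + 524.5 + 786.8 = 8515 mol/s.

8510 mol/s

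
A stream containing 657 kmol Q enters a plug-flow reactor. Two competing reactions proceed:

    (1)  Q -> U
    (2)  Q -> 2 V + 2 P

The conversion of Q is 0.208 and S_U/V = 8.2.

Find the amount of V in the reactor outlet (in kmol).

Conversion of Q: Q consumed = 0.208 × 657 = 136.7 kmol = 1ξ₁ + 1ξ₂.
Selectivity: 1ξ₁ / (2ξ₂) = 8.2 → ξ₁ = 16.4 ξ₂.
Substitute: (1·16.4 + 1) ξ₂ = 136.7 → ξ₂ = 7.854 kmol, ξ₁ = 128.8 kmol.
Outlet amounts (n = n₀ + Σ ν·ξ):
  Q: 657 − 1(128.8) − 1(7.854) = 520.3
  U: 0 + 1(128.8) = 128.8
  V: 0 + 2(7.854) = 15.71
  P: 0 + 2(7.854) = 15.71

15.7 kmol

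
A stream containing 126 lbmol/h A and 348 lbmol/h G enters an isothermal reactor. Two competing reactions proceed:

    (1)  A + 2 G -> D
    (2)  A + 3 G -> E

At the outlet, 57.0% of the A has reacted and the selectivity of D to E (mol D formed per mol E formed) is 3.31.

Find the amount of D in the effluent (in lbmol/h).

55.2 lbmol/h

Conversion of A: A consumed = 0.57 × 126 = 71.82 lbmol/h = 1ξ₁ + 1ξ₂.
Selectivity: 1ξ₁ / (1ξ₂) = 3.31 → ξ₁ = 3.31 ξ₂.
Substitute: (1·3.31 + 1) ξ₂ = 71.82 → ξ₂ = 16.66 lbmol/h, ξ₁ = 55.16 lbmol/h.
Outlet amounts (n = n₀ + Σ ν·ξ):
  A: 126 − 1(55.16) − 1(16.66) = 54.18
  G: 348 − 2(55.16) − 3(16.66) = 187.7
  D: 0 + 1(55.16) = 55.16
  E: 0 + 1(16.66) = 16.66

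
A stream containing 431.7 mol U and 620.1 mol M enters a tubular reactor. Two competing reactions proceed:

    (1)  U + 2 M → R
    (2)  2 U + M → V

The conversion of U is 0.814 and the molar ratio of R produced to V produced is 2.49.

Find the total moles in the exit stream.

506 mol

Conversion of U: U consumed = 0.814 × 431.7 = 351.4 mol = 1ξ₁ + 2ξ₂.
Selectivity: 1ξ₁ / (1ξ₂) = 2.49 → ξ₁ = 2.49 ξ₂.
Substitute: (1·2.49 + 2) ξ₂ = 351.4 → ξ₂ = 78.26 mol, ξ₁ = 194.9 mol.
Outlet amounts (n = n₀ + Σ ν·ξ):
  U: 431.7 − 1(194.9) − 2(78.26) = 80.3
  M: 620.1 − 2(194.9) − 1(78.26) = 152.1
  R: 0 + 1(194.9) = 194.9
  V: 0 + 1(78.26) = 78.26
Total out = 80.3 + 152.1 + 194.9 + 78.26 = 505.5 mol.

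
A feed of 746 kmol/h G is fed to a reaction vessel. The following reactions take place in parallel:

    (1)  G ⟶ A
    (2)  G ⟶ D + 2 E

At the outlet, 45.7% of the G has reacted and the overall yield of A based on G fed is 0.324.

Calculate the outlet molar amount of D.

99.2 kmol/h

Yield of A: 1ξ₁ / 746 = 0.324 → ξ₁ = 241.7 kmol/h.
Conversion of G: 1ξ₁ + 1ξ₂ = 0.457 × 746 = 340.9 → ξ₂ = 99.22 kmol/h.
Outlet amounts (n = n₀ + Σ ν·ξ):
  G: 746 − 1(241.7) − 1(99.22) = 405.1
  A: 0 + 1(241.7) = 241.7
  D: 0 + 1(99.22) = 99.22
  E: 0 + 2(99.22) = 198.4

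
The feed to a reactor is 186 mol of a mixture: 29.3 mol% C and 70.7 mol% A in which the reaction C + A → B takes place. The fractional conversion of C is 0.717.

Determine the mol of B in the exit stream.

C reacted = 0.717 × 54.5 = 39.08 mol; ν_C = −1, so ξ = 39.08/1 = 39.08 mol.
Outlet amounts (n = n₀ + ν ξ):
  C: 54.5 − 1(39.08) = 15.42
  A: 131.5 − 1(39.08) = 92.43
  B: 0 + 1(39.08) = 39.08

39.1 mol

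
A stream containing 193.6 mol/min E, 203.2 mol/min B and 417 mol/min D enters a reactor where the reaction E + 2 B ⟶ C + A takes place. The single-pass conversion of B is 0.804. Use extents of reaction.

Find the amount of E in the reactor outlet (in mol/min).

112 mol/min

B reacted = 0.804 × 203.2 = 163.4 mol/min; ν_B = −2, so ξ = 163.4/2 = 81.69 mol/min.
Outlet amounts (n = n₀ + ν ξ):
  E: 193.6 − 1(81.69) = 111.9
  B: 203.2 − 2(81.69) = 39.83
  C: 0 + 1(81.69) = 81.69
  A: 0 + 1(81.69) = 81.69
  D: 417 (inert)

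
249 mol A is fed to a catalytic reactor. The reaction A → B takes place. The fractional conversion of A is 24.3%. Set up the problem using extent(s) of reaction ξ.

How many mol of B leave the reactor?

60.5 mol

A reacted = 0.243 × 249 = 60.51 mol; ν_A = −1, so ξ = 60.51/1 = 60.51 mol.
Outlet amounts (n = n₀ + ν ξ):
  A: 249 − 1(60.51) = 188.5
  B: 0 + 1(60.51) = 60.51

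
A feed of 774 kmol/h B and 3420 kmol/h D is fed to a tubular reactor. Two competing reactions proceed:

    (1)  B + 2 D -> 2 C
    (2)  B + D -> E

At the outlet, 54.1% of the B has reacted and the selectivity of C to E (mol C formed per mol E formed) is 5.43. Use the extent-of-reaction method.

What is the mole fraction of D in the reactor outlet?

Conversion of B: B consumed = 0.541 × 774 = 418.7 kmol/h = 1ξ₁ + 1ξ₂.
Selectivity: 2ξ₁ / (1ξ₂) = 5.43 → ξ₁ = 2.715 ξ₂.
Substitute: (1·2.715 + 1) ξ₂ = 418.7 → ξ₂ = 112.7 kmol/h, ξ₁ = 306 kmol/h.
Outlet amounts (n = n₀ + Σ ν·ξ):
  B: 774 − 1(306) − 1(112.7) = 355.3
  D: 3420 − 2(306) − 1(112.7) = 2695
  C: 0 + 2(306) = 612
  E: 0 + 1(112.7) = 112.7
Total out = 3775 kmol/h; y_D = 2695 / 3775 = 0.7139.

0.714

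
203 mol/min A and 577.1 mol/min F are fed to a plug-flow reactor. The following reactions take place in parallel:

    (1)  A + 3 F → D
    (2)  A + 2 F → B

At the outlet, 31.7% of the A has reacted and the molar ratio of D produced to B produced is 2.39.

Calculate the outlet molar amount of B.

Conversion of A: A consumed = 0.317 × 203 = 64.35 mol/min = 1ξ₁ + 1ξ₂.
Selectivity: 1ξ₁ / (1ξ₂) = 2.39 → ξ₁ = 2.39 ξ₂.
Substitute: (1·2.39 + 1) ξ₂ = 64.35 → ξ₂ = 18.98 mol/min, ξ₁ = 45.37 mol/min.
Outlet amounts (n = n₀ + Σ ν·ξ):
  A: 203 − 1(45.37) − 1(18.98) = 138.6
  F: 577.1 − 3(45.37) − 2(18.98) = 403
  D: 0 + 1(45.37) = 45.37
  B: 0 + 1(18.98) = 18.98

19 mol/min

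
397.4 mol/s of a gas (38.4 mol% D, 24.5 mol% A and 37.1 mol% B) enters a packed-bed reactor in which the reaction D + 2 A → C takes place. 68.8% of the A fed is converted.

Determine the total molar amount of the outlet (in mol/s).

330 mol/s

A reacted = 0.688 × 97.36 = 66.99 mol/s; ν_A = −2, so ξ = 66.99/2 = 33.49 mol/s.
Outlet amounts (n = n₀ + ν ξ):
  D: 152.6 − 1(33.49) = 119.1
  A: 97.36 − 2(33.49) = 30.38
  C: 0 + 1(33.49) = 33.49
  B: 147.4 (inert)
Total out = 119.1 + 30.38 + 33.49 + 147.4 = 330.4 mol/s.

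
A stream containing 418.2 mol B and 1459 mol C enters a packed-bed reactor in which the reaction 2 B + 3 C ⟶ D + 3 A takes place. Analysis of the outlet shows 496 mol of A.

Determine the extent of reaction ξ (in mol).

ξ = 165 mol

For A: n = n₀ + 3ξ → 496 = 0 + 3ξ, giving ξ = 165.3 mol.
Outlet amounts (n = n₀ + ν ξ):
  B: 418.2 − 2(165.3) = 87.53
  C: 1459 − 3(165.3) = 963
  D: 0 + 1(165.3) = 165.3
  A: 0 + 3(165.3) = 496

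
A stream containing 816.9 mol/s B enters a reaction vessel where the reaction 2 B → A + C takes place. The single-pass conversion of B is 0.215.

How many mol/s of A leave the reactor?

B reacted = 0.215 × 816.9 = 175.6 mol/s; ν_B = −2, so ξ = 175.6/2 = 87.82 mol/s.
Outlet amounts (n = n₀ + ν ξ):
  B: 816.9 − 2(87.82) = 641.3
  A: 0 + 1(87.82) = 87.82
  C: 0 + 1(87.82) = 87.82

87.8 mol/s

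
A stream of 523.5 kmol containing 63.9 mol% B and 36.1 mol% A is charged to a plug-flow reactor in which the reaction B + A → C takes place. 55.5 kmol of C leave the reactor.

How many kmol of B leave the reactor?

For C: n = n₀ + 1ξ → 55.5 = 0 + 1ξ, giving ξ = 55.5 kmol.
Outlet amounts (n = n₀ + ν ξ):
  B: 334.5 − 1(55.5) = 279
  A: 189 − 1(55.5) = 133.5
  C: 0 + 1(55.5) = 55.5

279 kmol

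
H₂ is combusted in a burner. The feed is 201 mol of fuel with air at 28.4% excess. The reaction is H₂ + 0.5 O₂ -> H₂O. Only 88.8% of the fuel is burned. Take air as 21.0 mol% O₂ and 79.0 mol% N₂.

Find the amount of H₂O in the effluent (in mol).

Stoichiometric O₂ = 0.5 × 201 = 100.5 mol; O₂ fed = 100.5 × 1.284 = 129 mol.
N₂ fed = 129 × 79/21 = 485.4 mol.
Fuel reacted = 0.888 × 201 → ξ = 178.5 mol.
Outlet (n = n₀ + ν ξ):
  H₂: 201 − 1(178.5) = 22.51
  O₂: 129 − 0.5(178.5) = 39.8
  N₂: 485.4 (inert)
  H₂O: 0 + 1(178.5) = 178.5

178 mol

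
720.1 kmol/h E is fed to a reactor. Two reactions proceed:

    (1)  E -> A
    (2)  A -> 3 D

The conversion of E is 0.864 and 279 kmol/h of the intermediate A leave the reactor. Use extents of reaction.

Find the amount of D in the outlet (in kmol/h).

1030 kmol/h

Conversion of E: E consumed = 1ξ₁ = 0.864 × 720.1 → ξ₁ = 622.2 kmol/h.
A balance: n_A = 0 + 1ξ₁ − 1ξ₂ = 279 → ξ₂ = (1·622.2 − 279)/1 = 343.2 kmol/h.
Outlet amounts (n = n₀ + Σ ν·ξ):
  E: 720.1 − 1(622.2) = 97.93
  A: 0 + 1(622.2) − 1(343.2) = 279
  D: 0 + 3(343.2) = 1029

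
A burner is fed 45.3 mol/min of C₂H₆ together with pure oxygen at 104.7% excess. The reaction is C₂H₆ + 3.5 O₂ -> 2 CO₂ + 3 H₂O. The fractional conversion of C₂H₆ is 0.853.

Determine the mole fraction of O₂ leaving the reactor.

0.486

Stoichiometric O₂ = 3.5 × 45.3 = 158.5 mol/min; O₂ fed = 158.5 × 2.047 = 324.6 mol/min.
Fuel reacted = 0.853 × 45.3 → ξ = 38.64 mol/min.
Outlet (n = n₀ + ν ξ):
  C₂H₆: 45.3 − 1(38.64) = 6.659
  O₂: 324.6 − 3.5(38.64) = 189.3
  CO₂: 0 + 2(38.64) = 77.28
  H₂O: 0 + 3(38.64) = 115.9
Total out = 389.2 mol/min; y_O₂ = 189.3 / 389.2 = 0.4864.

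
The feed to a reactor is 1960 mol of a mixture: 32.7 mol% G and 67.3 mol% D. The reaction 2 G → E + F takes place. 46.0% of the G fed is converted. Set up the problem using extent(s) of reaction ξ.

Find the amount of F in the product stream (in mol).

G reacted = 0.46 × 640.9 = 294.8 mol; ν_G = −2, so ξ = 294.8/2 = 147.4 mol.
Outlet amounts (n = n₀ + ν ξ):
  G: 640.9 − 2(147.4) = 346.1
  E: 0 + 1(147.4) = 147.4
  F: 0 + 1(147.4) = 147.4
  D: 1319 (inert)

147 mol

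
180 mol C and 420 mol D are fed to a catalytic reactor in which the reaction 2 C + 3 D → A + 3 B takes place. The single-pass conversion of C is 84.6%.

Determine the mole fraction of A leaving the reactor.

0.145

C reacted = 0.846 × 180 = 152.3 mol; ν_C = −2, so ξ = 152.3/2 = 76.14 mol.
Outlet amounts (n = n₀ + ν ξ):
  C: 180 − 2(76.14) = 27.72
  D: 420 − 3(76.14) = 191.6
  A: 0 + 1(76.14) = 76.14
  B: 0 + 3(76.14) = 228.4
Total out = 523.9 mol; y_A = 76.14 / 523.9 = 0.1453.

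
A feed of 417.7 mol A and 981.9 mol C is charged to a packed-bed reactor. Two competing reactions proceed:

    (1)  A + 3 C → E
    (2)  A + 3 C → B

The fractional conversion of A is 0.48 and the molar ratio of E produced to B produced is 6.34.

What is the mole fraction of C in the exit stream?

Conversion of A: A consumed = 0.48 × 417.7 = 200.5 mol = 1ξ₁ + 1ξ₂.
Selectivity: 1ξ₁ / (1ξ₂) = 6.34 → ξ₁ = 6.34 ξ₂.
Substitute: (1·6.34 + 1) ξ₂ = 200.5 → ξ₂ = 27.32 mol, ξ₁ = 173.2 mol.
Outlet amounts (n = n₀ + Σ ν·ξ):
  A: 417.7 − 1(173.2) − 1(27.32) = 217.2
  C: 981.9 − 3(173.2) − 3(27.32) = 380.4
  E: 0 + 1(173.2) = 173.2
  B: 0 + 1(27.32) = 27.32
Total out = 798.1 mol; y_C = 380.4 / 798.1 = 0.4766.

0.477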